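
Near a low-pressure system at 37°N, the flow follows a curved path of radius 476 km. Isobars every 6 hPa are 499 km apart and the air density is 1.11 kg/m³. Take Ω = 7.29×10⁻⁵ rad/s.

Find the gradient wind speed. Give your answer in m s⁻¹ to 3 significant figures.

Coriolis parameter at 37°N:
f = 2Ω sin φ = 2 × 7.29×10⁻⁵ × sin 37° = 8.77×10⁻⁵ s⁻¹
Pressure gradient: |∂P/∂n| = 600 Pa / 499000 m = 1.20×10⁻³ Pa/m
Geostrophic speed: V_g = |∂P/∂n|/(fρ) = 1.20×10⁻³/(8.77×10⁻⁵ × 1.11) = 12.3 m/s
Around a low, centrifugal force acts outward with Coriolis, so pressure-gradient force balances both:
(1/ρ)|∂P/∂n| = fV + V²/R  →  V² + fR·V − fR·V_g = 0
With fR = 8.77×10⁻⁵ × 476×10³ m = 41.8 m/s:
V = [−fR + √((fR)² + 4 fR V_g)]/2 = [−41.8 + √(41.8² + 4×41.8×12.3)]/2 = 9.97 m/s
Subgeostrophic (V < V_g = 12.3 m/s), as expected around a low.

9.97 m s⁻¹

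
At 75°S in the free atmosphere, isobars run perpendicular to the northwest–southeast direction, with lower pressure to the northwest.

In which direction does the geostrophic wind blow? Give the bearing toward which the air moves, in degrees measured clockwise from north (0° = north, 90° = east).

The pressure-gradient force points toward the northwest (bearing 315°).
Geostrophic balance: in the Southern Hemisphere the Coriolis force deflects motion to the left, so the geostrophic wind blows 90° to the left of the pressure-gradient force (low pressure on the right).
Rotating 315° by 90° counterclockwise gives 225° — the wind blows toward the southwest.

225°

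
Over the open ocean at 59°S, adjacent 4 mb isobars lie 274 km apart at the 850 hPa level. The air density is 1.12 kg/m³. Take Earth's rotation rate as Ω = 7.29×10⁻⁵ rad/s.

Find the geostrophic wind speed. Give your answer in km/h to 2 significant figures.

38 km/h

Coriolis parameter at 59°S:
f = 2Ω sin φ = 2 × 7.29×10⁻⁵ × sin 59° = 1.25×10⁻⁴ s⁻¹
Pressure gradient: |∂P/∂n| = 400 Pa / 274000 m = 1.46×10⁻³ Pa/m
Geostrophic balance (pressure-gradient force = Coriolis force):
V_g = (1/(fρ)) |∂P/∂n| = 1.46×10⁻³ / (1.25×10⁻⁴ × 1.12) = 10.4 m/s
Converting: 10.4 m/s × 3.6 = 38 km/h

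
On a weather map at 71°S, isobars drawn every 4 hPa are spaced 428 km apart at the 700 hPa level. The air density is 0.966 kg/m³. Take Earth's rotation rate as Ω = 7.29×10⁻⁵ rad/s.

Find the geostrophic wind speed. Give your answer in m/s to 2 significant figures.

7.0 m/s

Coriolis parameter at 71°S:
f = 2Ω sin φ = 2 × 7.29×10⁻⁵ × sin 71° = 1.38×10⁻⁴ s⁻¹
Pressure gradient: |∂P/∂n| = 400 Pa / 428000 m = 9.35×10⁻⁴ Pa/m
Geostrophic balance (pressure-gradient force = Coriolis force):
V_g = (1/(fρ)) |∂P/∂n| = 9.35×10⁻⁴ / (1.38×10⁻⁴ × 0.966) = 7.02 m/s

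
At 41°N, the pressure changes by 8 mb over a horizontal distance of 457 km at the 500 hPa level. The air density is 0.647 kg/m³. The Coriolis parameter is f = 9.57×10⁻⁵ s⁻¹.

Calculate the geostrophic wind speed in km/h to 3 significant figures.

Pressure gradient: |∂P/∂n| = 800 Pa / 457000 m = 1.75×10⁻³ Pa/m
Geostrophic balance (pressure-gradient force = Coriolis force):
V_g = (1/(fρ)) |∂P/∂n| = 1.75×10⁻³ / (9.57×10⁻⁵ × 0.647) = 28.3 m/s
Converting: 28.3 m/s × 3.6 = 102 km/h

102 km/h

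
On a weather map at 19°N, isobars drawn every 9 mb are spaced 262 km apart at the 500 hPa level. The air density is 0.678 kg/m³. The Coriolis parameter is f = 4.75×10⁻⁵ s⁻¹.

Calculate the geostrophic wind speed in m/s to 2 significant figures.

Pressure gradient: |∂P/∂n| = 900 Pa / 262000 m = 3.44×10⁻³ Pa/m
Geostrophic balance (pressure-gradient force = Coriolis force):
V_g = (1/(fρ)) |∂P/∂n| = 3.44×10⁻³ / (4.75×10⁻⁵ × 0.678) = 107 m/s

110 m/s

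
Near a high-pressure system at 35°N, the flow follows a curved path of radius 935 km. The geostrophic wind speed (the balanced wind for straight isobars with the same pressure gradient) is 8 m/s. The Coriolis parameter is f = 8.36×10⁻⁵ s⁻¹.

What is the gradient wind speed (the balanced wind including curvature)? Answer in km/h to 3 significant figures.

32.6 km/h

Around a high, pressure-gradient force acts outward with centrifugal, so Coriolis balances both:
fV = (1/ρ)|∂P/∂n| + V²/R  →  V² − fR·V + fR·V_g = 0
With fR = 8.36×10⁻⁵ × 935×10³ m = 78.2 m/s:
V = [fR − √((fR)² − 4 fR V_g)]/2 = [78.2 − √(78.2² − 4×78.2×8)]/2 = 9.05 m/s
Supergeostrophic (V > V_g = 8 m/s), as expected around a high.
Converting: 9.05 m/s × 3.6 = 32.6 km/h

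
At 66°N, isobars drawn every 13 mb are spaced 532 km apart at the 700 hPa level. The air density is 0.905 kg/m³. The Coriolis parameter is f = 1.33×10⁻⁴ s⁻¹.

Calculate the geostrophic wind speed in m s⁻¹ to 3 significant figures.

Pressure gradient: |∂P/∂n| = 1300 Pa / 532000 m = 2.44×10⁻³ Pa/m
Geostrophic balance (pressure-gradient force = Coriolis force):
V_g = (1/(fρ)) |∂P/∂n| = 2.44×10⁻³ / (1.33×10⁻⁴ × 0.905) = 20.3 m/s

20.3 m s⁻¹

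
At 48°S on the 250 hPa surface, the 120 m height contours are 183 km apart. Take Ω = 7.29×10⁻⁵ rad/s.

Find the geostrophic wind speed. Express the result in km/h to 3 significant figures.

214 km/h

Coriolis parameter at 48°S:
f = 2Ω sin φ = 2 × 7.29×10⁻⁵ × sin 48° = 1.08×10⁻⁴ s⁻¹
Height gradient: |∂Z/∂n| = 120 m / 183000 m = 6.56×10⁻⁴
On a pressure surface, geostrophic balance gives V_g = (g/f)|∂Z/∂n|:
V_g = 9.81 × 6.56×10⁻⁴ / 1.08×10⁻⁴ = 59.4 m/s
Converting: 59.4 m/s × 3.6 = 214 km/h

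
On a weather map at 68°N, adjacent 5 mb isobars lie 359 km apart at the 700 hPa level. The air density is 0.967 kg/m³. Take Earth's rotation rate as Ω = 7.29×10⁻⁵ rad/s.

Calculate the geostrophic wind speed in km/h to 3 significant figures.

38.4 km/h

Coriolis parameter at 68°N:
f = 2Ω sin φ = 2 × 7.29×10⁻⁵ × sin 68° = 1.35×10⁻⁴ s⁻¹
Pressure gradient: |∂P/∂n| = 500 Pa / 359000 m = 1.39×10⁻³ Pa/m
Geostrophic balance (pressure-gradient force = Coriolis force):
V_g = (1/(fρ)) |∂P/∂n| = 1.39×10⁻³ / (1.35×10⁻⁴ × 0.967) = 10.7 m/s
Converting: 10.7 m/s × 3.6 = 38.4 km/h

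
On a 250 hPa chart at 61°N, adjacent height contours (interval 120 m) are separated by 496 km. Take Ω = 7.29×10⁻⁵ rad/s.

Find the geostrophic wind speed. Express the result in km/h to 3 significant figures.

67.0 km/h

Coriolis parameter at 61°N:
f = 2Ω sin φ = 2 × 7.29×10⁻⁵ × sin 61° = 1.28×10⁻⁴ s⁻¹
Height gradient: |∂Z/∂n| = 120 m / 496000 m = 2.42×10⁻⁴
On a pressure surface, geostrophic balance gives V_g = (g/f)|∂Z/∂n|:
V_g = 9.81 × 2.42×10⁻⁴ / 1.28×10⁻⁴ = 18.6 m/s
Converting: 18.6 m/s × 3.6 = 67.0 km/h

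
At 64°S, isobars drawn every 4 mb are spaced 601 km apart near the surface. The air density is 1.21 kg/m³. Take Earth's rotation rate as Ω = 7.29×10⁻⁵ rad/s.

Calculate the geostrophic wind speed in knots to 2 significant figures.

8.2 knots

Coriolis parameter at 64°S:
f = 2Ω sin φ = 2 × 7.29×10⁻⁵ × sin 64° = 1.31×10⁻⁴ s⁻¹
Pressure gradient: |∂P/∂n| = 400 Pa / 601000 m = 6.66×10⁻⁴ Pa/m
Geostrophic balance (pressure-gradient force = Coriolis force):
V_g = (1/(fρ)) |∂P/∂n| = 6.66×10⁻⁴ / (1.31×10⁻⁴ × 1.21) = 4.20 m/s
Converting: 4.20 m/s × 1.944 = 8.2 knots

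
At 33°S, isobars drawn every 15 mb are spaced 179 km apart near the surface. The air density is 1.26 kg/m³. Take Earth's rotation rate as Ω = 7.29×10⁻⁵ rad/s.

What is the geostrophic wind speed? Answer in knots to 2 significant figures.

Coriolis parameter at 33°S:
f = 2Ω sin φ = 2 × 7.29×10⁻⁵ × sin 33° = 7.94×10⁻⁵ s⁻¹
Pressure gradient: |∂P/∂n| = 1500 Pa / 179000 m = 8.38×10⁻³ Pa/m
Geostrophic balance (pressure-gradient force = Coriolis force):
V_g = (1/(fρ)) |∂P/∂n| = 8.38×10⁻³ / (7.94×10⁻⁵ × 1.26) = 83.8 m/s
Converting: 83.8 m/s × 1.944 = 160 knots

160 knots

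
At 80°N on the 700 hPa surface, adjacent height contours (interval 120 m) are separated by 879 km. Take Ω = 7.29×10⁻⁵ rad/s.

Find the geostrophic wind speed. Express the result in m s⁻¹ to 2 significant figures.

Coriolis parameter at 80°N:
f = 2Ω sin φ = 2 × 7.29×10⁻⁵ × sin 80° = 1.44×10⁻⁴ s⁻¹
Height gradient: |∂Z/∂n| = 120 m / 879000 m = 1.37×10⁻⁴
On a pressure surface, geostrophic balance gives V_g = (g/f)|∂Z/∂n|:
V_g = 9.81 × 1.37×10⁻⁴ / 1.44×10⁻⁴ = 9.33 m/s

9.3 m s⁻¹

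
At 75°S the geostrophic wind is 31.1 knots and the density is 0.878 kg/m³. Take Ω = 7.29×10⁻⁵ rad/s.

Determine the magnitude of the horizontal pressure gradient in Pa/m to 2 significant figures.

Coriolis parameter at 75°S:
f = 2Ω sin φ = 2 × 7.29×10⁻⁵ × sin 75° = 1.41×10⁻⁴ s⁻¹
Wind speed in SI: 31.1 knots = 16.0 m/s
Geostrophic balance rearranged: |∂P/∂n| = f ρ V_g
|∂P/∂n| = 1.41×10⁻⁴ × 0.878 × 16.0 = 1.98×10⁻³ Pa/m

2.0×10⁻³ Pa/m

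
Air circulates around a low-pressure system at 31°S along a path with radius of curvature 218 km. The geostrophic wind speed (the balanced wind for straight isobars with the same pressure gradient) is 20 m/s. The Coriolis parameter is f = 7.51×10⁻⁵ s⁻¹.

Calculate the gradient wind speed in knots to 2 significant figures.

23 knots

Around a low, centrifugal force acts outward with Coriolis, so pressure-gradient force balances both:
(1/ρ)|∂P/∂n| = fV + V²/R  →  V² + fR·V − fR·V_g = 0
With fR = 7.51×10⁻⁵ × 218×10³ m = 16.4 m/s:
V = [−fR + √((fR)² + 4 fR V_g)]/2 = [−16.4 + √(16.4² + 4×16.4×20)]/2 = 11.7 m/s
Subgeostrophic (V < V_g = 20 m/s), as expected around a low.
Converting: 11.7 m/s × 1.944 = 23 knots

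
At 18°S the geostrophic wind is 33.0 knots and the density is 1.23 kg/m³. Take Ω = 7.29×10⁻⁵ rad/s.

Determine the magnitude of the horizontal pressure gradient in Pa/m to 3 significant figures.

Coriolis parameter at 18°S:
f = 2Ω sin φ = 2 × 7.29×10⁻⁵ × sin 18° = 4.51×10⁻⁵ s⁻¹
Wind speed in SI: 33.0 knots = 17.0 m/s
Geostrophic balance rearranged: |∂P/∂n| = f ρ V_g
|∂P/∂n| = 4.51×10⁻⁵ × 1.23 × 17.0 = 9.41×10⁻⁴ Pa/m

9.41×10⁻⁴ Pa/m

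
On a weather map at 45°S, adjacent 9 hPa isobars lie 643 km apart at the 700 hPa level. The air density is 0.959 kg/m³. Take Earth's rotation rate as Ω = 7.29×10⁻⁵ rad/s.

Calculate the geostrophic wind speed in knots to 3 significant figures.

27.5 knots

Coriolis parameter at 45°S:
f = 2Ω sin φ = 2 × 7.29×10⁻⁵ × sin 45° = 1.03×10⁻⁴ s⁻¹
Pressure gradient: |∂P/∂n| = 900 Pa / 643000 m = 1.40×10⁻³ Pa/m
Geostrophic balance (pressure-gradient force = Coriolis force):
V_g = (1/(fρ)) |∂P/∂n| = 1.40×10⁻³ / (1.03×10⁻⁴ × 0.959) = 14.2 m/s
Converting: 14.2 m/s × 1.944 = 27.5 knots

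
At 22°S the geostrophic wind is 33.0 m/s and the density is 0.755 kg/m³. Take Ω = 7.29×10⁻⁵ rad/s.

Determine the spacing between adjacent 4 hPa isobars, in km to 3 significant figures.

294 km

Coriolis parameter at 22°S:
f = 2Ω sin φ = 2 × 7.29×10⁻⁵ × sin 22° = 5.46×10⁻⁵ s⁻¹
Geostrophic balance rearranged: |∂P/∂n| = f ρ V_g
|∂P/∂n| = 5.46×10⁻⁵ × 0.755 × 33.0 = 1.36×10⁻³ Pa/m
Isobar spacing: Δn = ΔP/|∂P/∂n| = 400 Pa / 1.36×10⁻³ Pa/m = 293945 m ≈ 294 km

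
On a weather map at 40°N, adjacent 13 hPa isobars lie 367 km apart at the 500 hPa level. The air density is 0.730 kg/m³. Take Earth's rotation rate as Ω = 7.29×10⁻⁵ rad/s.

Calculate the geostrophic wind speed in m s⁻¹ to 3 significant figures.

Coriolis parameter at 40°N:
f = 2Ω sin φ = 2 × 7.29×10⁻⁵ × sin 40° = 9.37×10⁻⁵ s⁻¹
Pressure gradient: |∂P/∂n| = 1300 Pa / 367000 m = 3.54×10⁻³ Pa/m
Geostrophic balance (pressure-gradient force = Coriolis force):
V_g = (1/(fρ)) |∂P/∂n| = 3.54×10⁻³ / (9.37×10⁻⁵ × 0.730) = 51.8 m/s

51.8 m s⁻¹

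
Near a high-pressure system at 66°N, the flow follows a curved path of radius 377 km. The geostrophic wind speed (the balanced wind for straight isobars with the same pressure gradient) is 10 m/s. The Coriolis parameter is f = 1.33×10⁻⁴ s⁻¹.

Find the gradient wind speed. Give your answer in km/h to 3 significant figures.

49.7 km/h

Around a high, pressure-gradient force acts outward with centrifugal, so Coriolis balances both:
fV = (1/ρ)|∂P/∂n| + V²/R  →  V² − fR·V + fR·V_g = 0
With fR = 1.33×10⁻⁴ × 377×10³ m = 50.1 m/s:
V = [fR − √((fR)² − 4 fR V_g)]/2 = [50.1 − √(50.1² − 4×50.1×10)]/2 = 13.8 m/s
Supergeostrophic (V > V_g = 10 m/s), as expected around a high.
Converting: 13.8 m/s × 3.6 = 49.7 km/h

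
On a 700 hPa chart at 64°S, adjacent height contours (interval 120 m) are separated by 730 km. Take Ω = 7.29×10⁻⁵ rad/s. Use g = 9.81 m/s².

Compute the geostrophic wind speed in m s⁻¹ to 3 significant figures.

12.3 m s⁻¹

Coriolis parameter at 64°S:
f = 2Ω sin φ = 2 × 7.29×10⁻⁵ × sin 64° = 1.31×10⁻⁴ s⁻¹
Height gradient: |∂Z/∂n| = 120 m / 730000 m = 1.64×10⁻⁴
On a pressure surface, geostrophic balance gives V_g = (g/f)|∂Z/∂n|:
V_g = 9.81 × 1.64×10⁻⁴ / 1.31×10⁻⁴ = 12.3 m/s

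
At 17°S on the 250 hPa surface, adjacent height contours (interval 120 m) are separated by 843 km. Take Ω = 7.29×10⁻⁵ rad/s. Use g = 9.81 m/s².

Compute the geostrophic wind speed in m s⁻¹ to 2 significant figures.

33 m s⁻¹

Coriolis parameter at 17°S:
f = 2Ω sin φ = 2 × 7.29×10⁻⁵ × sin 17° = 4.26×10⁻⁵ s⁻¹
Height gradient: |∂Z/∂n| = 120 m / 843000 m = 1.42×10⁻⁴
On a pressure surface, geostrophic balance gives V_g = (g/f)|∂Z/∂n|:
V_g = 9.81 × 1.42×10⁻⁴ / 4.26×10⁻⁵ = 32.8 m/s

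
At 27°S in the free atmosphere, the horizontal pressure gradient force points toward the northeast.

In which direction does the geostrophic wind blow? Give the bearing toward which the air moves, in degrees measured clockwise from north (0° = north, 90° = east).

315°

The pressure-gradient force points toward the northeast (bearing 045°).
Geostrophic balance: in the Southern Hemisphere the Coriolis force deflects motion to the left, so the geostrophic wind blows 90° to the left of the pressure-gradient force (low pressure on the right).
Rotating 045° by 90° counterclockwise gives 315° — the wind blows toward the northwest.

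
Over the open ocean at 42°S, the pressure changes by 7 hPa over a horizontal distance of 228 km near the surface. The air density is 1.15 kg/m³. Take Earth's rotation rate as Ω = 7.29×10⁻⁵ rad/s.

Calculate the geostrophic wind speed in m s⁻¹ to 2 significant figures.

27 m s⁻¹

Coriolis parameter at 42°S:
f = 2Ω sin φ = 2 × 7.29×10⁻⁵ × sin 42° = 9.76×10⁻⁵ s⁻¹
Pressure gradient: |∂P/∂n| = 700 Pa / 228000 m = 3.07×10⁻³ Pa/m
Geostrophic balance (pressure-gradient force = Coriolis force):
V_g = (1/(fρ)) |∂P/∂n| = 3.07×10⁻³ / (9.76×10⁻⁵ × 1.15) = 27.4 m/s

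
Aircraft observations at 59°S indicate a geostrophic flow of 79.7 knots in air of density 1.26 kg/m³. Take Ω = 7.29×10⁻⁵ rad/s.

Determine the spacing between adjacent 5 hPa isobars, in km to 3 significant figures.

77.4 km

Coriolis parameter at 59°S:
f = 2Ω sin φ = 2 × 7.29×10⁻⁵ × sin 59° = 1.25×10⁻⁴ s⁻¹
Wind speed in SI: 79.7 knots = 41.0 m/s
Geostrophic balance rearranged: |∂P/∂n| = f ρ V_g
|∂P/∂n| = 1.25×10⁻⁴ × 1.26 × 41.0 = 6.46×10⁻³ Pa/m
Isobar spacing: Δn = ΔP/|∂P/∂n| = 500 Pa / 6.46×10⁻³ Pa/m = 77443 m ≈ 77.4 km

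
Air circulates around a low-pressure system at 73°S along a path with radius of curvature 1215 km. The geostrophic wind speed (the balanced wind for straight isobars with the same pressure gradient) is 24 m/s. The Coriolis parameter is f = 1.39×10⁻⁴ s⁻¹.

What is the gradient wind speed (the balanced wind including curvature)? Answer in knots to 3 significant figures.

Around a low, centrifugal force acts outward with Coriolis, so pressure-gradient force balances both:
(1/ρ)|∂P/∂n| = fV + V²/R  →  V² + fR·V − fR·V_g = 0
With fR = 1.39×10⁻⁴ × 1215×10³ m = 169 m/s:
V = [−fR + √((fR)² + 4 fR V_g)]/2 = [−169 + √(169² + 4×169×24)]/2 = 21.3 m/s
Subgeostrophic (V < V_g = 24 m/s), as expected around a low.
Converting: 21.3 m/s × 1.944 = 41.4 knots

41.4 knots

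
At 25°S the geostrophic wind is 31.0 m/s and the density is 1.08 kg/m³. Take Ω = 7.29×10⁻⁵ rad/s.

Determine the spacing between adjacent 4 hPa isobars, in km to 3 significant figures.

194 km

Coriolis parameter at 25°S:
f = 2Ω sin φ = 2 × 7.29×10⁻⁵ × sin 25° = 6.16×10⁻⁵ s⁻¹
Geostrophic balance rearranged: |∂P/∂n| = f ρ V_g
|∂P/∂n| = 6.16×10⁻⁵ × 1.08 × 31.0 = 2.06×10⁻³ Pa/m
Isobar spacing: Δn = ΔP/|∂P/∂n| = 400 Pa / 2.06×10⁻³ Pa/m = 193896 m ≈ 194 km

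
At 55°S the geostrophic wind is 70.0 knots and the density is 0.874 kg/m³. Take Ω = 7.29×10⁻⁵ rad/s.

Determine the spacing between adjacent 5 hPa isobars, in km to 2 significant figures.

130 km

Coriolis parameter at 55°S:
f = 2Ω sin φ = 2 × 7.29×10⁻⁵ × sin 55° = 1.19×10⁻⁴ s⁻¹
Wind speed in SI: 70.0 knots = 36.0 m/s
Geostrophic balance rearranged: |∂P/∂n| = f ρ V_g
|∂P/∂n| = 1.19×10⁻⁴ × 0.874 × 36.0 = 3.76×10⁻³ Pa/m
Isobar spacing: Δn = ΔP/|∂P/∂n| = 500 Pa / 3.76×10⁻³ Pa/m = 133015 m ≈ 130 km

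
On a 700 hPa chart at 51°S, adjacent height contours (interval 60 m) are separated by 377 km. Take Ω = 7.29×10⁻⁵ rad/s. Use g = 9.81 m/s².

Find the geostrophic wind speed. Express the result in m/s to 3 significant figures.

Coriolis parameter at 51°S:
f = 2Ω sin φ = 2 × 7.29×10⁻⁵ × sin 51° = 1.13×10⁻⁴ s⁻¹
Height gradient: |∂Z/∂n| = 60 m / 377000 m = 1.59×10⁻⁴
On a pressure surface, geostrophic balance gives V_g = (g/f)|∂Z/∂n|:
V_g = 9.81 × 1.59×10⁻⁴ / 1.13×10⁻⁴ = 13.8 m/s

13.8 m/s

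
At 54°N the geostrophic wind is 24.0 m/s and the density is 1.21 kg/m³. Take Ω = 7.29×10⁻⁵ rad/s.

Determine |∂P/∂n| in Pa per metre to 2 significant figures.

Coriolis parameter at 54°N:
f = 2Ω sin φ = 2 × 7.29×10⁻⁵ × sin 54° = 1.18×10⁻⁴ s⁻¹
Geostrophic balance rearranged: |∂P/∂n| = f ρ V_g
|∂P/∂n| = 1.18×10⁻⁴ × 1.21 × 24.0 = 3.43×10⁻³ Pa/m

3.4×10⁻³ Pa/m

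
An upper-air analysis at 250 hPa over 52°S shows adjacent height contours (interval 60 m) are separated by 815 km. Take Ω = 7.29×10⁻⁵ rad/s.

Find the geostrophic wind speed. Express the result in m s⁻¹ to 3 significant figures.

6.29 m s⁻¹

Coriolis parameter at 52°S:
f = 2Ω sin φ = 2 × 7.29×10⁻⁵ × sin 52° = 1.15×10⁻⁴ s⁻¹
Height gradient: |∂Z/∂n| = 60 m / 815000 m = 7.36×10⁻⁵
On a pressure surface, geostrophic balance gives V_g = (g/f)|∂Z/∂n|:
V_g = 9.81 × 7.36×10⁻⁵ / 1.15×10⁻⁴ = 6.29 m/s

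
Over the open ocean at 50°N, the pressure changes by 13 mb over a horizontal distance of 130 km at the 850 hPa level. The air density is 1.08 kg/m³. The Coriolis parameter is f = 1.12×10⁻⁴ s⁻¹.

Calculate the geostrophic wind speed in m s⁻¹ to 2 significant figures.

Pressure gradient: |∂P/∂n| = 1300 Pa / 130000 m = 1.00×10⁻² Pa/m
Geostrophic balance (pressure-gradient force = Coriolis force):
V_g = (1/(fρ)) |∂P/∂n| = 1.00×10⁻² / (1.12×10⁻⁴ × 1.08) = 82.7 m/s

83 m s⁻¹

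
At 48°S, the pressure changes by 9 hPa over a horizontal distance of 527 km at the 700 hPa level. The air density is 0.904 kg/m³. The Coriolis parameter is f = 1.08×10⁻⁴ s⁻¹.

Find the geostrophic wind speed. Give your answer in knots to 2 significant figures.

34 knots

Pressure gradient: |∂P/∂n| = 900 Pa / 527000 m = 1.71×10⁻³ Pa/m
Geostrophic balance (pressure-gradient force = Coriolis force):
V_g = (1/(fρ)) |∂P/∂n| = 1.71×10⁻³ / (1.08×10⁻⁴ × 0.904) = 17.5 m/s
Converting: 17.5 m/s × 1.944 = 34 knots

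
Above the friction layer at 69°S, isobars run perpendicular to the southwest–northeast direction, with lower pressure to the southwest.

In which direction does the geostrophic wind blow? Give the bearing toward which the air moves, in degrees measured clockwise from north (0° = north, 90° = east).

135°

The pressure-gradient force points toward the southwest (bearing 225°).
Geostrophic balance: in the Southern Hemisphere the Coriolis force deflects motion to the left, so the geostrophic wind blows 90° to the left of the pressure-gradient force (low pressure on the right).
Rotating 225° by 90° counterclockwise gives 135° — the wind blows toward the southeast.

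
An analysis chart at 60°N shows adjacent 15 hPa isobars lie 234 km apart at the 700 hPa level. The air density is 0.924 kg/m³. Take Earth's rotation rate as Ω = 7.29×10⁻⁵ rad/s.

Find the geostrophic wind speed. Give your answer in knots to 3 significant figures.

Coriolis parameter at 60°N:
f = 2Ω sin φ = 2 × 7.29×10⁻⁵ × sin 60° = 1.26×10⁻⁴ s⁻¹
Pressure gradient: |∂P/∂n| = 1500 Pa / 234000 m = 6.41×10⁻³ Pa/m
Geostrophic balance (pressure-gradient force = Coriolis force):
V_g = (1/(fρ)) |∂P/∂n| = 6.41×10⁻³ / (1.26×10⁻⁴ × 0.924) = 54.9 m/s
Converting: 54.9 m/s × 1.944 = 107 knots

107 knots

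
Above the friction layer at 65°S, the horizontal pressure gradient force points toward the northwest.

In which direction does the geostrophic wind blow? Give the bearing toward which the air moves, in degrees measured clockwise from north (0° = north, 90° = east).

The pressure-gradient force points toward the northwest (bearing 315°).
Geostrophic balance: in the Southern Hemisphere the Coriolis force deflects motion to the left, so the geostrophic wind blows 90° to the left of the pressure-gradient force (low pressure on the right).
Rotating 315° by 90° counterclockwise gives 225° — the wind blows toward the southwest.

225°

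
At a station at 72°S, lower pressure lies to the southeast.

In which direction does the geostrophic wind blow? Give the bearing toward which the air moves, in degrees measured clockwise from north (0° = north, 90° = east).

045°

The pressure-gradient force points toward the southeast (bearing 135°).
Geostrophic balance: in the Southern Hemisphere the Coriolis force deflects motion to the left, so the geostrophic wind blows 90° to the left of the pressure-gradient force (low pressure on the right).
Rotating 135° by 90° counterclockwise gives 045° — the wind blows toward the northeast.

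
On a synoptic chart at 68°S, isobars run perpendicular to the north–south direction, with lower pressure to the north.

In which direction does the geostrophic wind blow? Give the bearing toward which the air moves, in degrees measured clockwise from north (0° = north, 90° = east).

The pressure-gradient force points toward the north (bearing 000°).
Geostrophic balance: in the Southern Hemisphere the Coriolis force deflects motion to the left, so the geostrophic wind blows 90° to the left of the pressure-gradient force (low pressure on the right).
Rotating 000° by 90° counterclockwise gives 270° — the wind blows toward the west.

270°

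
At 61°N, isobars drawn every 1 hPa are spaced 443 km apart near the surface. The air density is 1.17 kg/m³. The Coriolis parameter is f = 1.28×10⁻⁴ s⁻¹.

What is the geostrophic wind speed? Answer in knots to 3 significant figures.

2.93 knots

Pressure gradient: |∂P/∂n| = 100 Pa / 443000 m = 2.26×10⁻⁴ Pa/m
Geostrophic balance (pressure-gradient force = Coriolis force):
V_g = (1/(fρ)) |∂P/∂n| = 2.26×10⁻⁴ / (1.28×10⁻⁴ × 1.17) = 1.51 m/s
Converting: 1.51 m/s × 1.944 = 2.93 knots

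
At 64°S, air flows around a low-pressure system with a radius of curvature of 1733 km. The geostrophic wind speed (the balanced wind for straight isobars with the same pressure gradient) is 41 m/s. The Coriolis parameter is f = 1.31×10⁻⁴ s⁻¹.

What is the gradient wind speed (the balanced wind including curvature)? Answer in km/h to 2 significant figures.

130 km/h

Around a low, centrifugal force acts outward with Coriolis, so pressure-gradient force balances both:
(1/ρ)|∂P/∂n| = fV + V²/R  →  V² + fR·V − fR·V_g = 0
With fR = 1.31×10⁻⁴ × 1733×10³ m = 227 m/s:
V = [−fR + √((fR)² + 4 fR V_g)]/2 = [−227 + √(227² + 4×227×41)]/2 = 35.5 m/s
Subgeostrophic (V < V_g = 41 m/s), as expected around a low.
Converting: 35.5 m/s × 3.6 = 130 km/h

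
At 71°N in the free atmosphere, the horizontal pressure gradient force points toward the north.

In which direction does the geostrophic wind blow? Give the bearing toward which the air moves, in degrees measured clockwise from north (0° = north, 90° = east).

The pressure-gradient force points toward the north (bearing 000°).
Geostrophic balance: in the Northern Hemisphere the Coriolis force deflects motion to the right, so the geostrophic wind blows 90° to the right of the pressure-gradient force (low pressure on the left).
Rotating 000° by 90° clockwise gives 090° — the wind blows toward the east.

090°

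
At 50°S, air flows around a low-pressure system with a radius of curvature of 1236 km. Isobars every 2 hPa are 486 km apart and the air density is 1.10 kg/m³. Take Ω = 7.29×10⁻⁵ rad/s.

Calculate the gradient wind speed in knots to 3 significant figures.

6.36 knots

Coriolis parameter at 50°S:
f = 2Ω sin φ = 2 × 7.29×10⁻⁵ × sin 50° = 1.12×10⁻⁴ s⁻¹
Pressure gradient: |∂P/∂n| = 200 Pa / 486000 m = 4.12×10⁻⁴ Pa/m
Geostrophic speed: V_g = |∂P/∂n|/(fρ) = 4.12×10⁻⁴/(1.12×10⁻⁴ × 1.10) = 3.35 m/s
Around a low, centrifugal force acts outward with Coriolis, so pressure-gradient force balances both:
(1/ρ)|∂P/∂n| = fV + V²/R  →  V² + fR·V − fR·V_g = 0
With fR = 1.12×10⁻⁴ × 1236×10³ m = 138 m/s:
V = [−fR + √((fR)² + 4 fR V_g)]/2 = [−138 + √(138² + 4×138×3.35)]/2 = 3.27 m/s
Subgeostrophic (V < V_g = 3.35 m/s), as expected around a low.
Converting: 3.27 m/s × 1.944 = 6.36 knots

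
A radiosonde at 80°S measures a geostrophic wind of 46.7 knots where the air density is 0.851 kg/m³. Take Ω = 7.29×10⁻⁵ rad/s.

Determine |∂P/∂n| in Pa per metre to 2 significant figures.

2.9×10⁻³ Pa/m

Coriolis parameter at 80°S:
f = 2Ω sin φ = 2 × 7.29×10⁻⁵ × sin 80° = 1.44×10⁻⁴ s⁻¹
Wind speed in SI: 46.7 knots = 24.0 m/s
Geostrophic balance rearranged: |∂P/∂n| = f ρ V_g
|∂P/∂n| = 1.44×10⁻⁴ × 0.851 × 24.0 = 2.94×10⁻³ Pa/m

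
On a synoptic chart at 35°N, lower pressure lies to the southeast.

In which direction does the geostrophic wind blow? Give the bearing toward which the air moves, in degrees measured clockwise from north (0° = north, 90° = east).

225°

The pressure-gradient force points toward the southeast (bearing 135°).
Geostrophic balance: in the Northern Hemisphere the Coriolis force deflects motion to the right, so the geostrophic wind blows 90° to the right of the pressure-gradient force (low pressure on the left).
Rotating 135° by 90° clockwise gives 225° — the wind blows toward the southwest.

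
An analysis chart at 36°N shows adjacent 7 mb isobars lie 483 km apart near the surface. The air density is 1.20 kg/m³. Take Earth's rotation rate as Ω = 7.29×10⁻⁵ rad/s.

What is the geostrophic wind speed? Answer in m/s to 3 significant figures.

Coriolis parameter at 36°N:
f = 2Ω sin φ = 2 × 7.29×10⁻⁵ × sin 36° = 8.57×10⁻⁵ s⁻¹
Pressure gradient: |∂P/∂n| = 700 Pa / 483000 m = 1.45×10⁻³ Pa/m
Geostrophic balance (pressure-gradient force = Coriolis force):
V_g = (1/(fρ)) |∂P/∂n| = 1.45×10⁻³ / (8.57×10⁻⁵ × 1.20) = 14.1 m/s

14.1 m/s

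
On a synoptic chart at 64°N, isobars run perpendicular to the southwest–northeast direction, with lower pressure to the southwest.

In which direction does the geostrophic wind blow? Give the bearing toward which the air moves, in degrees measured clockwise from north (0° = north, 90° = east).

The pressure-gradient force points toward the southwest (bearing 225°).
Geostrophic balance: in the Northern Hemisphere the Coriolis force deflects motion to the right, so the geostrophic wind blows 90° to the right of the pressure-gradient force (low pressure on the left).
Rotating 225° by 90° clockwise gives 315° — the wind blows toward the northwest.

315°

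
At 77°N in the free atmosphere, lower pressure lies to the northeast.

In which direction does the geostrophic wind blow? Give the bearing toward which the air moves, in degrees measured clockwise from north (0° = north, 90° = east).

135°

The pressure-gradient force points toward the northeast (bearing 045°).
Geostrophic balance: in the Northern Hemisphere the Coriolis force deflects motion to the right, so the geostrophic wind blows 90° to the right of the pressure-gradient force (low pressure on the left).
Rotating 045° by 90° clockwise gives 135° — the wind blows toward the southeast.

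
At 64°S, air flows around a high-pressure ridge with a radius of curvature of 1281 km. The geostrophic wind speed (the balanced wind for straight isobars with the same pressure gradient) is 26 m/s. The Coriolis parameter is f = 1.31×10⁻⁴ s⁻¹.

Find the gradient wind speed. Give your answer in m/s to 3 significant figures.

Around a high, pressure-gradient force acts outward with centrifugal, so Coriolis balances both:
fV = (1/ρ)|∂P/∂n| + V²/R  →  V² − fR·V + fR·V_g = 0
With fR = 1.31×10⁻⁴ × 1281×10³ m = 168 m/s:
V = [fR − √((fR)² − 4 fR V_g)]/2 = [168 − √(168² − 4×168×26)]/2 = 32.2 m/s
Supergeostrophic (V > V_g = 26 m/s), as expected around a high.

32.2 m/s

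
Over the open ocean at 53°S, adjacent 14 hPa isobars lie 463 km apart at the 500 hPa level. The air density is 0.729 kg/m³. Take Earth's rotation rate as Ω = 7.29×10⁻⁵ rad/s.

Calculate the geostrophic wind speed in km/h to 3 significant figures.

128 km/h

Coriolis parameter at 53°S:
f = 2Ω sin φ = 2 × 7.29×10⁻⁵ × sin 53° = 1.16×10⁻⁴ s⁻¹
Pressure gradient: |∂P/∂n| = 1400 Pa / 463000 m = 3.02×10⁻³ Pa/m
Geostrophic balance (pressure-gradient force = Coriolis force):
V_g = (1/(fρ)) |∂P/∂n| = 3.02×10⁻³ / (1.16×10⁻⁴ × 0.729) = 35.6 m/s
Converting: 35.6 m/s × 3.6 = 128 km/h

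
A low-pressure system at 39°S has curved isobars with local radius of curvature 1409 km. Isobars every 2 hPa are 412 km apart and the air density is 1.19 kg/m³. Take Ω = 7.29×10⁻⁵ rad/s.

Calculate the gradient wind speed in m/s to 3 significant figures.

Coriolis parameter at 39°S:
f = 2Ω sin φ = 2 × 7.29×10⁻⁵ × sin 39° = 9.18×10⁻⁵ s⁻¹
Pressure gradient: |∂P/∂n| = 200 Pa / 412000 m = 4.85×10⁻⁴ Pa/m
Geostrophic speed: V_g = |∂P/∂n|/(fρ) = 4.85×10⁻⁴/(9.18×10⁻⁵ × 1.19) = 4.45 m/s
Around a low, centrifugal force acts outward with Coriolis, so pressure-gradient force balances both:
(1/ρ)|∂P/∂n| = fV + V²/R  →  V² + fR·V − fR·V_g = 0
With fR = 9.18×10⁻⁵ × 1409×10³ m = 129 m/s:
V = [−fR + √((fR)² + 4 fR V_g)]/2 = [−129 + √(129² + 4×129×4.45)]/2 = 4.3 m/s
Subgeostrophic (V < V_g = 4.45 m/s), as expected around a low.

4.30 m/s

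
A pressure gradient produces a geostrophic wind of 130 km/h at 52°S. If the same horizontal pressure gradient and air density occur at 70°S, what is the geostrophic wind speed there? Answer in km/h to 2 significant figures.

With the same pressure gradient and density, V_g ∝ 1/f ∝ 1/sin φ.
V₂ = V₁ · sin φ₁ / sin φ₂ = 130 × sin 52° / sin 70°
V₂ = 130 × 0.7880/0.9397 = 110 km/h

110 km/h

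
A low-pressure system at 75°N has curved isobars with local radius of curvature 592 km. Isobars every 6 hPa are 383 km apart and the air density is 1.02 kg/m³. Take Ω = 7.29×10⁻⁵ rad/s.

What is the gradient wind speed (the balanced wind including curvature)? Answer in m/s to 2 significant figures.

9.8 m/s

Coriolis parameter at 75°N:
f = 2Ω sin φ = 2 × 7.29×10⁻⁵ × sin 75° = 1.41×10⁻⁴ s⁻¹
Pressure gradient: |∂P/∂n| = 600 Pa / 383000 m = 1.57×10⁻³ Pa/m
Geostrophic speed: V_g = |∂P/∂n|/(fρ) = 1.57×10⁻³/(1.41×10⁻⁴ × 1.02) = 10.9 m/s
Around a low, centrifugal force acts outward with Coriolis, so pressure-gradient force balances both:
(1/ρ)|∂P/∂n| = fV + V²/R  →  V² + fR·V − fR·V_g = 0
With fR = 1.41×10⁻⁴ × 592×10³ m = 83.4 m/s:
V = [−fR + √((fR)² + 4 fR V_g)]/2 = [−83.4 + √(83.4² + 4×83.4×10.9)]/2 = 9.76 m/s
Subgeostrophic (V < V_g = 10.9 m/s), as expected around a low.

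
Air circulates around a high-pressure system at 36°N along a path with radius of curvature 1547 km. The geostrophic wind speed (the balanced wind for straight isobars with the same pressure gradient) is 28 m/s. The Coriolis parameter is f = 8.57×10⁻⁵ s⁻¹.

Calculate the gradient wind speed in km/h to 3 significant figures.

Around a high, pressure-gradient force acts outward with centrifugal, so Coriolis balances both:
fV = (1/ρ)|∂P/∂n| + V²/R  →  V² − fR·V + fR·V_g = 0
With fR = 8.57×10⁻⁵ × 1547×10³ m = 133 m/s:
V = [fR − √((fR)² − 4 fR V_g)]/2 = [133 − √(133² − 4×133×28)]/2 = 40.2 m/s
Supergeostrophic (V > V_g = 28 m/s), as expected around a high.
Converting: 40.2 m/s × 3.6 = 145 km/h

145 km/h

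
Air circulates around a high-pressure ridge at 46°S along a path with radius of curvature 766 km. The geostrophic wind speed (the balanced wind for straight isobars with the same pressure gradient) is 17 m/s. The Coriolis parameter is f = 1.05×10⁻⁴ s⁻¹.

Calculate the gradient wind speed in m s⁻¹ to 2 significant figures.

Around a high, pressure-gradient force acts outward with centrifugal, so Coriolis balances both:
fV = (1/ρ)|∂P/∂n| + V²/R  →  V² − fR·V + fR·V_g = 0
With fR = 1.05×10⁻⁴ × 766×10³ m = 80.4 m/s:
V = [fR − √((fR)² − 4 fR V_g)]/2 = [80.4 − √(80.4² − 4×80.4×17)]/2 = 24.4 m/s
Supergeostrophic (V > V_g = 17 m/s), as expected around a high.

24 m s⁻¹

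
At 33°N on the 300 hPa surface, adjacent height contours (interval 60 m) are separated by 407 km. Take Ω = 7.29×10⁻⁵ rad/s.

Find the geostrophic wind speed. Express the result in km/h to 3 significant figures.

65.6 km/h

Coriolis parameter at 33°N:
f = 2Ω sin φ = 2 × 7.29×10⁻⁵ × sin 33° = 7.94×10⁻⁵ s⁻¹
Height gradient: |∂Z/∂n| = 60 m / 407000 m = 1.47×10⁻⁴
On a pressure surface, geostrophic balance gives V_g = (g/f)|∂Z/∂n|:
V_g = 9.81 × 1.47×10⁻⁴ / 7.94×10⁻⁵ = 18.2 m/s
Converting: 18.2 m/s × 3.6 = 65.6 km/h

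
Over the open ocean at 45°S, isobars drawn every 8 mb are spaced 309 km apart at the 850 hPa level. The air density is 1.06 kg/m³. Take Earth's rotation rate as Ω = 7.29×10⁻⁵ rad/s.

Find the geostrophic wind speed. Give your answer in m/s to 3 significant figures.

Coriolis parameter at 45°S:
f = 2Ω sin φ = 2 × 7.29×10⁻⁵ × sin 45° = 1.03×10⁻⁴ s⁻¹
Pressure gradient: |∂P/∂n| = 800 Pa / 309000 m = 2.59×10⁻³ Pa/m
Geostrophic balance (pressure-gradient force = Coriolis force):
V_g = (1/(fρ)) |∂P/∂n| = 2.59×10⁻³ / (1.03×10⁻⁴ × 1.06) = 23.7 m/s

23.7 m/s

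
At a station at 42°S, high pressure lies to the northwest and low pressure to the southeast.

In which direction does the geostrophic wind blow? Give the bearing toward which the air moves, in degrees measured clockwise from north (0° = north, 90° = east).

045°

The pressure-gradient force points toward the southeast (bearing 135°).
Geostrophic balance: in the Southern Hemisphere the Coriolis force deflects motion to the left, so the geostrophic wind blows 90° to the left of the pressure-gradient force (low pressure on the right).
Rotating 135° by 90° counterclockwise gives 045° — the wind blows toward the northeast.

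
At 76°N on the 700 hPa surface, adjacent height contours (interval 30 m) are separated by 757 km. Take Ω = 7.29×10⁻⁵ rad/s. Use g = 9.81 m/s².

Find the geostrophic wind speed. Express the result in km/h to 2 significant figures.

9.9 km/h

Coriolis parameter at 76°N:
f = 2Ω sin φ = 2 × 7.29×10⁻⁵ × sin 76° = 1.41×10⁻⁴ s⁻¹
Height gradient: |∂Z/∂n| = 30 m / 757000 m = 3.96×10⁻⁵
On a pressure surface, geostrophic balance gives V_g = (g/f)|∂Z/∂n|:
V_g = 9.81 × 3.96×10⁻⁵ / 1.41×10⁻⁴ = 2.75 m/s
Converting: 2.75 m/s × 3.6 = 9.9 km/h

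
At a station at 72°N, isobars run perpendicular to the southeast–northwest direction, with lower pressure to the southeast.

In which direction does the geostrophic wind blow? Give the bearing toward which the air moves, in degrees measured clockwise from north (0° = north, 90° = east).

The pressure-gradient force points toward the southeast (bearing 135°).
Geostrophic balance: in the Northern Hemisphere the Coriolis force deflects motion to the right, so the geostrophic wind blows 90° to the right of the pressure-gradient force (low pressure on the left).
Rotating 135° by 90° clockwise gives 225° — the wind blows toward the southwest.

225°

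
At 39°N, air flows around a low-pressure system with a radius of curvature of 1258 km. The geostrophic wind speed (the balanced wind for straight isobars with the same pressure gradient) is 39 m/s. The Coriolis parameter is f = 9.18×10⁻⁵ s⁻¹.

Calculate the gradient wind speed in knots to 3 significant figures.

59.9 knots

Around a low, centrifugal force acts outward with Coriolis, so pressure-gradient force balances both:
(1/ρ)|∂P/∂n| = fV + V²/R  →  V² + fR·V − fR·V_g = 0
With fR = 9.18×10⁻⁵ × 1258×10³ m = 115 m/s:
V = [−fR + √((fR)² + 4 fR V_g)]/2 = [−115 + √(115² + 4×115×39)]/2 = 30.8 m/s
Subgeostrophic (V < V_g = 39 m/s), as expected around a low.
Converting: 30.8 m/s × 1.944 = 59.9 knots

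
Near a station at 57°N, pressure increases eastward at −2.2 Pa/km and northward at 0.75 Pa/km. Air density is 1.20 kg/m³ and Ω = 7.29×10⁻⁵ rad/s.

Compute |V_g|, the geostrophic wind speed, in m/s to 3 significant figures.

Coriolis parameter at 57°N:
f = 2Ω sin φ = 2 × 7.29×10⁻⁵ × sin 57° = 1.22×10⁻⁴ s⁻¹
Component geostrophic relations (x east, y north):
u_g = −(1/(fρ)) ∂P/∂y,  v_g = (1/(fρ)) ∂P/∂x
u_g = −(0.75×10⁻³)/(1.22×10⁻⁴ × 1.20) = −5.11 m/s;  v_g = (−2.2×10⁻³)/(1.22×10⁻⁴ × 1.20) = −15.0 m/s
|V_g| = √(u_g² + v_g²) = 15.8 m/s

15.8 m/s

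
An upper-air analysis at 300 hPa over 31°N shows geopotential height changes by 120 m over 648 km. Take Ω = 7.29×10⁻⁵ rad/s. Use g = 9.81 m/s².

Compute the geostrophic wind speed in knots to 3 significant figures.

Coriolis parameter at 31°N:
f = 2Ω sin φ = 2 × 7.29×10⁻⁵ × sin 31° = 7.51×10⁻⁵ s⁻¹
Height gradient: |∂Z/∂n| = 120 m / 648000 m = 1.85×10⁻⁴
On a pressure surface, geostrophic balance gives V_g = (g/f)|∂Z/∂n|:
V_g = 9.81 × 1.85×10⁻⁴ / 7.51×10⁻⁵ = 24.2 m/s
Converting: 24.2 m/s × 1.944 = 47.0 knots

47.0 knots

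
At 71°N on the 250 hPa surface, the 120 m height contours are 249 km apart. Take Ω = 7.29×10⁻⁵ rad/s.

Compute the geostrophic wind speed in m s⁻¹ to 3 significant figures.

34.3 m s⁻¹

Coriolis parameter at 71°N:
f = 2Ω sin φ = 2 × 7.29×10⁻⁵ × sin 71° = 1.38×10⁻⁴ s⁻¹
Height gradient: |∂Z/∂n| = 120 m / 249000 m = 4.82×10⁻⁴
On a pressure surface, geostrophic balance gives V_g = (g/f)|∂Z/∂n|:
V_g = 9.81 × 4.82×10⁻⁴ / 1.38×10⁻⁴ = 34.3 m/s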